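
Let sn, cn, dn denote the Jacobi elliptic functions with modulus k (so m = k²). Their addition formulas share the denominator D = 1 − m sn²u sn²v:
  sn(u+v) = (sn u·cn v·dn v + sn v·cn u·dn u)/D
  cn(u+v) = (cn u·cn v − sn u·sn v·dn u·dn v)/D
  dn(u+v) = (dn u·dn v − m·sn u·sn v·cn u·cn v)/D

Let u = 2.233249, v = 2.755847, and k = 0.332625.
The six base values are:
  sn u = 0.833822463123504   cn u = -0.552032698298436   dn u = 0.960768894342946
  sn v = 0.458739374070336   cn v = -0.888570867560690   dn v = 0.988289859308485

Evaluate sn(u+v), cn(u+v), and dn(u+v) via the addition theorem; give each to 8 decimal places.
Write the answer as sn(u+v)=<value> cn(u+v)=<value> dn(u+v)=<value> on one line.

sn(u+v)=-0.99159017 cn(u+v)=0.12941764 dn(u+v)=0.94404115

m = k² = 0.110639390625
D = 1 − m·sn²u·sn²v = 0.9838121566863903
sn(u+v) = (sn u·cn v·dn v + sn v·cn u·dn u)/D = -0.975538468259742/0.9838121566863903 = -0.9915901746380984
cn(u+v) = (cn u·cn v − sn u·sn v·dn u·dn v)/D = 0.1273226475901401/0.9838121566863903 = 0.129417640069604
dn(u+v) = (dn u·dn v − m·sn u·sn v·cn u·cn v)/D = 0.9287591636377579/0.9838121566863903 = 0.9440411539189979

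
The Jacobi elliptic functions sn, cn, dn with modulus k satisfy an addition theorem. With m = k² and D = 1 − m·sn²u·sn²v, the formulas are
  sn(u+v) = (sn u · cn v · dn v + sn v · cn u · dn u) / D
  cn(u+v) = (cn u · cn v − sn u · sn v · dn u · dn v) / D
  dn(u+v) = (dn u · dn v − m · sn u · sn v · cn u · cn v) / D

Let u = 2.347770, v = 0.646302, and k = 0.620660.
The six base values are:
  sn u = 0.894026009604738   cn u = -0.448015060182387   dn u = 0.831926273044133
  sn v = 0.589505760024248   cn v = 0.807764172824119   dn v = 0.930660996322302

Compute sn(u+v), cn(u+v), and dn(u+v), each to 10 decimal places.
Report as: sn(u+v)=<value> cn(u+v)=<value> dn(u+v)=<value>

m = k² = 0.3852188356
D = 1 − m·sn²u·sn²v = 0.8929999630812575
sn(u+v) = (sn u·cn v·dn v + sn v·cn u·dn u)/D = 0.4523702403886545/0.8929999630812575 = 0.5065736383994582
cn(u+v) = (cn u·cn v − sn u·sn v·dn u·dn v)/D = -0.7699416209517694/0.8929999630812575 = -0.8621966996450027
dn(u+v) = (dn u·dn v − m·sn u·sn v·cn u·cn v)/D = 0.8477135132585442/0.8929999630812575 = 0.94928728813554

sn(u+v)=0.5065736384 cn(u+v)=-0.8621966996 dn(u+v)=0.9492872881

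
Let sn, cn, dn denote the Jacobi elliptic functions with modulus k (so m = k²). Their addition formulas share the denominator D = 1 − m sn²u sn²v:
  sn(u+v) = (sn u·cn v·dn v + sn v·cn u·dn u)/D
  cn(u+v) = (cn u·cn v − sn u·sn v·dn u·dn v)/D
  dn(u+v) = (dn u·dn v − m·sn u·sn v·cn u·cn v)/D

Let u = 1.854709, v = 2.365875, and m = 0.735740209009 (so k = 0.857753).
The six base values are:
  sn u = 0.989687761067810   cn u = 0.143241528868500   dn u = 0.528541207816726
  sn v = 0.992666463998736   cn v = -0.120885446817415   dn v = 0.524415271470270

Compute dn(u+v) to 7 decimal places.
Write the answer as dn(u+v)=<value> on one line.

m = k² = 0.735740209009
D = 1 − m·sn²u·sn²v = 0.2898867918220332
dn(u+v) = (dn u·dn v − m·sn u·sn v·cn u·cn v)/D = 0.2896911805322032/0.2898867918220332 = 0.9993252148930261

dn(u+v)=0.9993252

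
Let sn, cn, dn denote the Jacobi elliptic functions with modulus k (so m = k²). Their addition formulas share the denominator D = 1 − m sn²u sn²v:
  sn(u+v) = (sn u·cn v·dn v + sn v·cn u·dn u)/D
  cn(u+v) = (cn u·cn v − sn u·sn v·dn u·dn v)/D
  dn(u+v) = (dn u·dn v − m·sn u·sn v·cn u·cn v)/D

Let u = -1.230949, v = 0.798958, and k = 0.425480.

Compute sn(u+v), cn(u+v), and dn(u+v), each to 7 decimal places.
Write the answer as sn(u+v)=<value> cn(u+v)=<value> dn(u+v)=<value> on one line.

sn u = -0.9281619467198643, cn u = 0.3721765718865063, dn u = 0.9187179436812181
sn v = 0.7071498099892064, cn v = 0.7070637497653442, dn v = 0.9536626071341156
m = k² = 0.1810332304
D = 1 − m·sn²u·sn²v = 0.922011839429175
sn(u+v) = (sn u·cn v·dn v + sn v·cn u·dn u)/D = -0.3840674338222616/0.922011839429175 = -0.4165536898745692
cn(u+v) = (cn u·cn v − sn u·sn v·dn u·dn v)/D = 0.8382112134329589/0.922011839429175 = 0.9091111172193866
dn(u+v) = (dn u·dn v − m·sn u·sn v·cn u·cn v)/D = 0.9074150206166703/0.922011839429175 = 0.9841685126065825

sn(u+v)=-0.4165537 cn(u+v)=0.9091111 dn(u+v)=0.9841685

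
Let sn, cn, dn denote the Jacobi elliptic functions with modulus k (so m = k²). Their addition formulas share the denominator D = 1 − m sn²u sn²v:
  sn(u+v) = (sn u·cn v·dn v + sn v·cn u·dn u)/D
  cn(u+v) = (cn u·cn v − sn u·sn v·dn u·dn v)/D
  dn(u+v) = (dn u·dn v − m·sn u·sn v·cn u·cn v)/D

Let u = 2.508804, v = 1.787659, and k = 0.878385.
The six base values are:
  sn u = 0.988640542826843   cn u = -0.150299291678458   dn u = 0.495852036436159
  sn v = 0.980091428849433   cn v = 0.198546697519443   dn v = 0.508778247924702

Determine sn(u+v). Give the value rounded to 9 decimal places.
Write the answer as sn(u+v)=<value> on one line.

sn(u+v)=0.097338455

m = k² = 0.771560208225
D = 1 − m·sn²u·sn²v = 0.2755976731064862
sn(u+v) = (sn u·cn v·dn v + sn v·cn u·dn u)/D = 0.02682625173071436/0.2755976731064862 = 0.09733845510498618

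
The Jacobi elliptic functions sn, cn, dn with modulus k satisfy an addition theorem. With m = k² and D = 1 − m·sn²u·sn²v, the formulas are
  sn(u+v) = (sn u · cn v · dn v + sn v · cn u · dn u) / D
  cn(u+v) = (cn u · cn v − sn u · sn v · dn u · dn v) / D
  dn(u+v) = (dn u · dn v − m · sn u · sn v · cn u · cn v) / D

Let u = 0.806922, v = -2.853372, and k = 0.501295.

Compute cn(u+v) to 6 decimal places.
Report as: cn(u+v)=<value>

cn(u+v)=-0.308064

sn u = 0.708725321148751, cn u = 0.7054845279399115, dn u = 0.934759752470081
sn v = -0.4916516309622264, cn v = -0.8707919807693355, dn v = 0.9691523275279658
m = k² = 0.251296677025
D = 1 − m·sn²u·sn²v = 0.9694889177261717
cn(u+v) = (cn u·cn v − sn u·sn v·dn u·dn v)/D = -0.298664506068792/0.9694889177261717 = -0.3080638680937956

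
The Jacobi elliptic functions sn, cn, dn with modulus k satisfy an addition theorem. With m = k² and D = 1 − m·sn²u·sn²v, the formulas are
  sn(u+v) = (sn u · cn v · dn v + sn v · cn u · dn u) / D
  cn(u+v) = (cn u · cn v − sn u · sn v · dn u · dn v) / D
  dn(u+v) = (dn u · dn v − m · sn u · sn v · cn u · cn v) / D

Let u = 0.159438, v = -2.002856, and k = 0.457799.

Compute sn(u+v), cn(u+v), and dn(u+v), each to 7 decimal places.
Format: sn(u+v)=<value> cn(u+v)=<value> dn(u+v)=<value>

sn u = 0.158624328042144, cn u = 0.9873390109547876, dn u = 0.9973598235054853
sn v = -0.9547398061028299, cn v = -0.2974422677474249, dn v = 0.8994231541752059
m = k² = 0.209579924401
D = 1 − m·sn²u·sn²v = 0.9951931637222358
sn(u+v) = (sn u·cn v·dn v + sn v·cn u·dn u)/D = -0.9825992939744822/0.9951931637222358 = -0.9873453011869074
cn(u+v) = (cn u·cn v − sn u·sn v·dn u·dn v)/D = -0.1578228773033936/0.9951931637222358 = -0.1585851702528806
dn(u+v) = (dn u·dn v − m·sn u·sn v·cn u·cn v)/D = 0.8877272827044618/0.9951931637222358 = 0.892015053021638

sn(u+v)=-0.9873453 cn(u+v)=-0.1585852 dn(u+v)=0.8920151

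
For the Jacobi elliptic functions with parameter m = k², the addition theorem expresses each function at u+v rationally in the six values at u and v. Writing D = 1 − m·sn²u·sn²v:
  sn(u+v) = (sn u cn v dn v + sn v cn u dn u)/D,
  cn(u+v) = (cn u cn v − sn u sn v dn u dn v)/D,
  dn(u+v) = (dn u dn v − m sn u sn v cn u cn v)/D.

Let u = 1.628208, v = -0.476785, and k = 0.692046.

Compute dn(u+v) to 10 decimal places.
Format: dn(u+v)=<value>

dn(u+v)=0.7976206398

sn u = 0.9886265342217721, cn u = 0.150391408772733, dn u = 0.7293178433925303
sn v = -0.4515976069417471, cn v = 0.8922217221097496, dn v = 0.9499091013743812
m = k² = 0.478927666116
D = 1 − m·sn²u·sn²v = 0.9045364205531486
dn(u+v) = (dn u·dn v − m·sn u·sn v·cn u·cn v)/D = 0.7214769184803101/0.9045364205531486 = 0.7976206397959159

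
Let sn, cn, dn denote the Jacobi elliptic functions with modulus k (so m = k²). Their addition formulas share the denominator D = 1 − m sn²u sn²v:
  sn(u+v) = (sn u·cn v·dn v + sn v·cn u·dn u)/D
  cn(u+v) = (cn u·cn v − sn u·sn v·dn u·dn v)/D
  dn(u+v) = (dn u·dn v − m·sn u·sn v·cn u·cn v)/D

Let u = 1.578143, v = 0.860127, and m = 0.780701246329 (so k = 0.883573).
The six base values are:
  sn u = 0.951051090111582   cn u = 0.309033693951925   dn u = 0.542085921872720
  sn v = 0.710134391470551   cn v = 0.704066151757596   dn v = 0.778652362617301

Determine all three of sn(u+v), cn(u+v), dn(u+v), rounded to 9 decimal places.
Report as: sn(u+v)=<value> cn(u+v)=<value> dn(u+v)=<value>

m = k² = 0.780701246329
D = 1 − m·sn²u·sn²v = 0.6438986174954504
sn(u+v) = (sn u·cn v·dn v + sn v·cn u·dn u)/D = 0.6403515776139631/0.6438986174954504 = 0.9944913068841735
cn(u+v) = (cn u·cn v − sn u·sn v·dn u·dn v)/D = -0.06749286376989075/0.6438986174954504 = -0.1048190847689895
dn(u+v) = (dn u·dn v − m·sn u·sn v·cn u·cn v)/D = 0.3073739936168993/0.6438986174954504 = 0.4773639595818375

sn(u+v)=0.994491307 cn(u+v)=-0.104819085 dn(u+v)=0.477363960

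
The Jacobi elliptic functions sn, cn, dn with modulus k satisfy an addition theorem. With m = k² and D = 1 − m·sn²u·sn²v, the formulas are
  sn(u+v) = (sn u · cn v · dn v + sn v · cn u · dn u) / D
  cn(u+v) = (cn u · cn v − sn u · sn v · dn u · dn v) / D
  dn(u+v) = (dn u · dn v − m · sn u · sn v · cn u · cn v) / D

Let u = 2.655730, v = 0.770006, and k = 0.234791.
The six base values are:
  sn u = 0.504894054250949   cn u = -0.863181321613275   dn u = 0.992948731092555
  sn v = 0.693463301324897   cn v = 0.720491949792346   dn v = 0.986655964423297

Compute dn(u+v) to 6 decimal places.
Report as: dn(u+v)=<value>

m = k² = 0.055126813681
D = 1 − m·sn²u·sn²v = 0.9932421216547858
dn(u+v) = (dn u·dn v − m·sn u·sn v·cn u·cn v)/D = 0.9917025615347832/0.9932421216547858 = 0.9984499649315741

dn(u+v)=0.998450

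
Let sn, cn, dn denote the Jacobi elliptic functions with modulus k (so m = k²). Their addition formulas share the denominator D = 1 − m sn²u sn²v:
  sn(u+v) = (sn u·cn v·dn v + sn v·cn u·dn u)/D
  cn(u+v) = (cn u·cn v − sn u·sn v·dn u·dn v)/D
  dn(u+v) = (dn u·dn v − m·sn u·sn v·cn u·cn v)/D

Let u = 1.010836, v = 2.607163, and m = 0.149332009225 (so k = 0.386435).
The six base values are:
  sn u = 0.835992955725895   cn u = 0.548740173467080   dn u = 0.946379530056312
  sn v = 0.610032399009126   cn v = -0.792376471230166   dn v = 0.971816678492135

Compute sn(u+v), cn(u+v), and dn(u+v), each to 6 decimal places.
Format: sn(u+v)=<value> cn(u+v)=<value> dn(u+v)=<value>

sn(u+v)=-0.340164 cn(u+v)=-0.940366 dn(u+v)=0.991323

m = k² = 0.149332009225
D = 1 − m·sn²u·sn²v = 0.9611613660137236
sn(u+v) = (sn u·cn v·dn v + sn v·cn u·dn u)/D = -0.3269520495300142/0.9611613660137236 = -0.3401635366244485
cn(u+v) = (cn u·cn v − sn u·sn v·dn u·dn v)/D = -0.9038437524403708/0.9611613660137236 = -0.9403662947762151
dn(u+v) = (dn u·dn v − m·sn u·sn v·cn u·cn v)/D = 0.9528210386808076/0.9611613660137236 = 0.9913226564988704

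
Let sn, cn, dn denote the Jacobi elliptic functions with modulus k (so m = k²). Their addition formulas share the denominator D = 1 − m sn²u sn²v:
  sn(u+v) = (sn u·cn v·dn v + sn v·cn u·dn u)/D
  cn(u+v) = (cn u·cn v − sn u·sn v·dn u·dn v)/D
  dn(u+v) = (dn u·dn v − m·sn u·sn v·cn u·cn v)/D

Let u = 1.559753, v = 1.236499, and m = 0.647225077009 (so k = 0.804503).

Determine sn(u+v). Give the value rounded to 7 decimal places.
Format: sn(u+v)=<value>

sn u = 0.9638970118364187, cn u = 0.266275328509464, dn u = 0.6313991065448461
sn v = 0.8850545750568288, cn v = 0.4654872706862952, dn v = 0.7021499957848194
m = k² = 0.647225077009
D = 1 − m·sn²u·sn²v = 0.5289611733681964
sn(u+v) = (sn u·cn v·dn v + sn v·cn u·dn u)/D = 0.46384260592207/0.5289611733681964 = 0.8768934834451468

sn(u+v)=0.8768935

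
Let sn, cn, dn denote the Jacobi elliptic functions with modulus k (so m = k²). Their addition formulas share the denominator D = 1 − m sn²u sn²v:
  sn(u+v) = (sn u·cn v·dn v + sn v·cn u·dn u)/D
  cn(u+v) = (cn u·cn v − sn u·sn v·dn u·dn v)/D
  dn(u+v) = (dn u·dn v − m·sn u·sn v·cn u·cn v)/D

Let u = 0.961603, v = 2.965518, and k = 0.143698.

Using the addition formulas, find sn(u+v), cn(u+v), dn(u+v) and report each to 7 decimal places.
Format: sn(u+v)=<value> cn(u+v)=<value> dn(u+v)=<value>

sn(u+v)=-0.6945033 cn(u+v)=-0.7194896 dn(u+v)=0.9950076

sn u = 0.8186533591765728, cn u = 0.5742879743725384, dn u = 0.9930564439521703
sn v = 0.1912732523857155, cn v = -0.981536827083829, dn v = 0.9996221999745709
m = k² = 0.020649115204
D = 1 − m·sn²u·sn²v = 0.9994936975500501
sn(u+v) = (sn u·cn v·dn v + sn v·cn u·dn u)/D = -0.6941516365100038/0.9994936975500501 = -0.6945032652146802
cn(u+v) = (cn u·cn v − sn u·sn v·dn u·dn v)/D = -0.7191252720998996/0.9994936975500501 = -0.7194895514224981
dn(u+v) = (dn u·dn v − m·sn u·sn v·cn u·cn v)/D = 0.9945038701117892/0.9994936975500501 = 0.9950076449201311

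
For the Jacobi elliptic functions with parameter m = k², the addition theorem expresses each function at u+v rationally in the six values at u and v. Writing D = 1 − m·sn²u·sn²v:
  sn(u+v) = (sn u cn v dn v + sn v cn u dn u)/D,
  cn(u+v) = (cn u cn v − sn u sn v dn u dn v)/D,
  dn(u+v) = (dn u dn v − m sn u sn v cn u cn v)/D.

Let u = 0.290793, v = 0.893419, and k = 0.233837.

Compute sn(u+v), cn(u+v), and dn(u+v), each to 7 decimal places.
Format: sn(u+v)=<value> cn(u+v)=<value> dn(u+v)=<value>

sn u = 0.2865009783020349, cn u = 0.9580799493946092, dn u = 0.9977533427900908
sn v = 0.7757399747786115, cn v = 0.6310526852256309, dn v = 0.983410003076939
m = k² = 0.054679742569
D = 1 − m·sn²u·sn²v = 0.9972990843380958
sn(u+v) = (sn u·cn v·dn v + sn v·cn u·dn u)/D = 0.9193489396421222/0.9972990843380958 = 0.9218387483553052
cn(u+v) = (cn u·cn v − sn u·sn v·dn u·dn v)/D = 0.386526830634705/0.9972990843380958 = 0.3875736343338184
dn(u+v) = (dn u·dn v − m·sn u·sn v·cn u·cn v)/D = 0.9738531768131502/0.9972990843380958 = 0.9764905955563905

sn(u+v)=0.9218387 cn(u+v)=0.3875736 dn(u+v)=0.9764906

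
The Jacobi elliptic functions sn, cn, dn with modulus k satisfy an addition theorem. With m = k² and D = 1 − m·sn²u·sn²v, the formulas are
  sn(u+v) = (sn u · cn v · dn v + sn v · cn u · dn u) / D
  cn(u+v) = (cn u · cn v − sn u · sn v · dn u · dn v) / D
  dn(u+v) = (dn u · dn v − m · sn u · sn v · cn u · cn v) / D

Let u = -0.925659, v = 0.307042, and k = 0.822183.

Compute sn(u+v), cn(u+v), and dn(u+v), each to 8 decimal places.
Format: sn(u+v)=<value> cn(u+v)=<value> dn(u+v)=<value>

sn u = -0.7521024592147318, cn u = 0.6590461978064608, dn u = 0.7858903663079757
sn v = 0.2991971150550601, cn v = 0.9541913258580425, dn v = 0.9692711526720942
m = k² = 0.675984885489
D = 1 − m·sn²u·sn²v = 0.9657700861381891
sn(u+v) = (sn u·cn v·dn v + sn v·cn u·dn u)/D = -0.5406315237591663/0.9657700861381891 = -0.5597931966613107
cn(u+v) = (cn u·cn v − sn u·sn v·dn u·dn v)/D = 0.8002683392445356/0.9657700861381891 = 0.8286323533218523
dn(u+v) = (dn u·dn v − m·sn u·sn v·cn u·cn v)/D = 0.8573991745480331/0.9657700861381891 = 0.8877880841976612

sn(u+v)=-0.55979320 cn(u+v)=0.82863235 dn(u+v)=0.88778808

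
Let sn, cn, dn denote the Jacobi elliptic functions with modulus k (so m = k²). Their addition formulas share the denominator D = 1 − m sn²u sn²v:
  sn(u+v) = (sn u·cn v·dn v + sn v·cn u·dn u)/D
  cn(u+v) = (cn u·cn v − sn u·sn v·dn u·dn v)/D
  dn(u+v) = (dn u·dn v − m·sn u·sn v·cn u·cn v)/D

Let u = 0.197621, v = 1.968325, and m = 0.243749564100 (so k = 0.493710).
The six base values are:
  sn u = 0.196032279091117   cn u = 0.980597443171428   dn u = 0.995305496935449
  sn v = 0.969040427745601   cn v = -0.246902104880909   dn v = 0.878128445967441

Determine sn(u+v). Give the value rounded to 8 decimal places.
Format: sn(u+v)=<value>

m = k² = 0.2437495641
D = 1 − m·sn²u·sn²v = 0.9912040486680439
sn(u+v) = (sn u·cn v·dn v + sn v·cn u·dn u)/D = 0.9032755641450064/0.9912040486680439 = 0.9112912375194656

sn(u+v)=0.91129124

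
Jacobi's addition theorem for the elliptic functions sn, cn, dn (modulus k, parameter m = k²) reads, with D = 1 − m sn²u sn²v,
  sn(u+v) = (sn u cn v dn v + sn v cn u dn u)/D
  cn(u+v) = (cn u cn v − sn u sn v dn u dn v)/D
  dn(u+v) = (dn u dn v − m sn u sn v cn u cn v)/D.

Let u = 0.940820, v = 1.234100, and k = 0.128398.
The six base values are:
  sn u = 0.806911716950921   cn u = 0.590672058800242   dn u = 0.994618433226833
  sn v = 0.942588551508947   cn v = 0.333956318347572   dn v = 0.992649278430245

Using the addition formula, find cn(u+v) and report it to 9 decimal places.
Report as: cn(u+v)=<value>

m = k² = 0.016486046404
D = 1 − m·sn²u·sn²v = 0.9904629758424473
cn(u+v) = (cn u·cn v − sn u·sn v·dn u·dn v)/D = -0.5536731708894046/0.9904629758424473 = -0.5590044094464741

cn(u+v)=-0.559004409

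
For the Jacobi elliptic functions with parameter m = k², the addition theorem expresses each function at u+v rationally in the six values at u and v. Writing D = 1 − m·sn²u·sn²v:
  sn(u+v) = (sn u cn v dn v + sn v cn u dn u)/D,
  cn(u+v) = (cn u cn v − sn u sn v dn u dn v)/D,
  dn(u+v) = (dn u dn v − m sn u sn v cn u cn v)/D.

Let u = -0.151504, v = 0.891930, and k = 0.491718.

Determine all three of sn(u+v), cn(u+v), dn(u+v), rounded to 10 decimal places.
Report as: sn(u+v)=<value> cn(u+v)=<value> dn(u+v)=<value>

sn u = -0.1507872133178957, cn u = 0.9885662427474567, dn u = 0.9972474871198803
sn v = 0.7628114491575769, cn v = 0.6466209809727159, dn v = 0.9269891596546256
m = k² = 0.241786591524
D = 1 − m·sn²u·sn²v = 0.9968011369388982
sn(u+v) = (sn u·cn v·dn v + sn v·cn u·dn u)/D = 0.6616305467454071/0.9968011369388982 = 0.6637538042715572
cn(u+v) = (cn u·cn v − sn u·sn v·dn u·dn v)/D = 0.7455585330583063/0.9968011369388982 = 0.7479511262876975
dn(u+v) = (dn u·dn v − m·sn u·sn v·cn u·cn v)/D = 0.9422150614229971/0.9968011369388982 = 0.9452387507466827

sn(u+v)=0.6637538043 cn(u+v)=0.7479511263 dn(u+v)=0.9452387507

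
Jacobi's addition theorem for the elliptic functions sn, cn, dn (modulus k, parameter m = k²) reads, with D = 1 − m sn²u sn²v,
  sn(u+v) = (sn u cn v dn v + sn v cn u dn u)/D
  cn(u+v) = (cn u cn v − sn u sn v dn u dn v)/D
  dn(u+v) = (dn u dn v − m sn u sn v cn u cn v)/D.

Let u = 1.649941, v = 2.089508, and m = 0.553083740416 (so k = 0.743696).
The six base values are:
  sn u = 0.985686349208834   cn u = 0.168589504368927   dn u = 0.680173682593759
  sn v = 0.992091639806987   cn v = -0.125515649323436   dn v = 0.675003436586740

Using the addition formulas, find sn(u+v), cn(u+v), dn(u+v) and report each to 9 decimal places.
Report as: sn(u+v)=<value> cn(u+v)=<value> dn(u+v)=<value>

sn(u+v)=0.064216457 cn(u+v)=-0.997935993 dn(u+v)=0.998858959

m = k² = 0.553083740416
D = 1 − m·sn²u·sn²v = 0.4711019629636354
sn(u+v) = (sn u·cn v·dn v + sn v·cn u·dn u)/D = 0.03025249910820072/0.4711019629636354 = 0.0642164573416051
cn(u+v) = (cn u·cn v − sn u·sn v·dn u·dn v)/D = -0.4701296053280402/0.4711019629636354 = -0.9979359932412969
dn(u+v) = (dn u·dn v − m·sn u·sn v·cn u·cn v)/D = 0.4705644160903447/0.4711019629636354 = 0.9988589585364725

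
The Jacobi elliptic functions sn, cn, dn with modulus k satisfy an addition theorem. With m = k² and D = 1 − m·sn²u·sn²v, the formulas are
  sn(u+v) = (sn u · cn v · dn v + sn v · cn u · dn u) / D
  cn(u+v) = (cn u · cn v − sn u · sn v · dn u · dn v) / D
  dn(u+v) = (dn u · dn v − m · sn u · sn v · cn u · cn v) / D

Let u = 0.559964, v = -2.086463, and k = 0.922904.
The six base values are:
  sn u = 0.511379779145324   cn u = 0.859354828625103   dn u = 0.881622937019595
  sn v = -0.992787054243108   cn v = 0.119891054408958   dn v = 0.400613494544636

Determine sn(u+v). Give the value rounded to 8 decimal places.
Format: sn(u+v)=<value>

sn(u+v)=-0.93227076

m = k² = 0.851751793216
D = 1 − m·sn²u·sn²v = 0.7804606520825695
sn(u+v) = (sn u·cn v·dn v + sn v·cn u·dn u)/D = -0.7276006483838671/0.7804606520825695 = -0.9322707639934806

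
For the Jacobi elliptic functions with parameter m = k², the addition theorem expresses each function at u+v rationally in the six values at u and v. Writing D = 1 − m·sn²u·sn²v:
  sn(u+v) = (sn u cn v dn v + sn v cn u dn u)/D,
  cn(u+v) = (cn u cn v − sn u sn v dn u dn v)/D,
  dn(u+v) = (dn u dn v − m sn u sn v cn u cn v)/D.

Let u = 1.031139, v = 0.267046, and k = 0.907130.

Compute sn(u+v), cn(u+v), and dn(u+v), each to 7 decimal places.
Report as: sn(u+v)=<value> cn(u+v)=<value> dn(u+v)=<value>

sn(u+v)=0.8836875 cn(u+v)=0.4680774 dn(u+v)=0.5978347

sn u = 0.7901799616204874, cn u = 0.6128748879285601, dn u = 0.6972829899634919
sn v = 0.2614057042357848, cn v = 0.9652290183127491, dn v = 0.9714781819459922
m = k² = 0.8228848369
D = 1 − m·sn²u·sn²v = 0.9648907781122936
sn(u+v) = (sn u·cn v·dn v + sn v·cn u·dn u)/D = 0.8526619107409981/0.9648907781122936 = 0.8836874909397939
cn(u+v) = (cn u·cn v − sn u·sn v·dn u·dn v)/D = 0.4516435316238433/0.9648907781122936 = 0.4680773636446562
dn(u+v) = (dn u·dn v − m·sn u·sn v·cn u·cn v)/D = 0.576845152599974/0.9648907781122936 = 0.5978346624148593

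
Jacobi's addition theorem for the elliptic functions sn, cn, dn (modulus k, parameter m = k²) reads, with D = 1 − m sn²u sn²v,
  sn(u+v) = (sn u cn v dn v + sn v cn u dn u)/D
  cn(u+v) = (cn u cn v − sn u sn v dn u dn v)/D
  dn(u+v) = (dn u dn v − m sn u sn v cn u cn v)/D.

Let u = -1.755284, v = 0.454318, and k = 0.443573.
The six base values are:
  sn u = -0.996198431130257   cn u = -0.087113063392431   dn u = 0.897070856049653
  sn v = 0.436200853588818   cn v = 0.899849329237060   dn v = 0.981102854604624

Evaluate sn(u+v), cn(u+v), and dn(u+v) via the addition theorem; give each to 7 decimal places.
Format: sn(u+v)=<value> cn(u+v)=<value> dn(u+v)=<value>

m = k² = 0.196757006329
D = 1 − m·sn²u·sn²v = 0.9628469103760291
sn(u+v) = (sn u·cn v·dn v + sn v·cn u·dn u)/D = -0.9135761599427062/0.9628469103760291 = -0.9488280536579997
cn(u+v) = (cn u·cn v − sn u·sn v·dn u·dn v)/D = 0.30406047557189/0.9628469103760291 = 0.315793167423825
dn(u+v) = (dn u·dn v − m·sn u·sn v·cn u·cn v)/D = 0.8734166043392264/0.9628469103760291 = 0.9071188731323065

sn(u+v)=-0.9488281 cn(u+v)=0.3157932 dn(u+v)=0.9071189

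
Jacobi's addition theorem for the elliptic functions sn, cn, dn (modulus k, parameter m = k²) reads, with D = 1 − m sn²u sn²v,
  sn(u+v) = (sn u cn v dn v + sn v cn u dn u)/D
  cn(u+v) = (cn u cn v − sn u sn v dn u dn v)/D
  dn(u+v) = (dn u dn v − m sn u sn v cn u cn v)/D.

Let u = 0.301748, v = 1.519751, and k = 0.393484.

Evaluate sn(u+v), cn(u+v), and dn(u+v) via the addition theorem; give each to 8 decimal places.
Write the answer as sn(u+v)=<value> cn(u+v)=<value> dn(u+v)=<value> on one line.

sn(u+v)=0.98570860 cn(u+v)=-0.16845935 dn(u+v)=0.92171806

sn u = 0.2965253140445422, cn u = 0.9550249934586977, dn u = 0.9931698002322683
sn v = 0.9941385262340854, cn v = 0.1081137856941508, dn v = 0.9203152080895633
m = k² = 0.154829658256
D = 1 − m·sn²u·sn²v = 0.9865453776199932
sn(u+v) = (sn u·cn v·dn v + sn v·cn u·dn u)/D = 0.9724462638914484/0.9865453776199932 = 0.9857086008931912
cn(u+v) = (cn u·cn v − sn u·sn v·dn u·dn v)/D = -0.166192797518239/0.9865453776199932 = -0.168459354519681
dn(u+v) = (dn u·dn v − m·sn u·sn v·cn u·cn v)/D = 0.9093166923383078/0.9865453776199932 = 0.9217180607870295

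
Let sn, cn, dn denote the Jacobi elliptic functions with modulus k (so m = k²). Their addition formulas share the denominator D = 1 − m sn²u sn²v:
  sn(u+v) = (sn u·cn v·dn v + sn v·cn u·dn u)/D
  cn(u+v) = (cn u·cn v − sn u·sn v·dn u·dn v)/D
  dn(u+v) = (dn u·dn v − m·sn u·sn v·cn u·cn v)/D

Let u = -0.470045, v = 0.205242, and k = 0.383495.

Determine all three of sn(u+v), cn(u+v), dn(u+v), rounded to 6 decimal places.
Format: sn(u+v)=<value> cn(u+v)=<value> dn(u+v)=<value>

sn u = -0.4507566507108245, cn u = 0.8926468740996967, dn u = 0.9849458920565601
sn v = 0.2035984148310057, cn v = 0.9790544854492531, dn v = 0.9969471770380696
m = k² = 0.147068415025
D = 1 − m·sn²u·sn²v = 0.9987613389444806
sn(u+v) = (sn u·cn v·dn v + sn v·cn u·dn u)/D = -0.2609625305961474/0.9987613389444806 = -0.2612861756062164
cn(u+v) = (cn u·cn v − sn u·sn v·dn u·dn v)/D = 0.9640657497261411/0.9987613389444806 = 0.9652613814076876
dn(u+v) = (dn u·dn v − m·sn u·sn v·cn u·cn v)/D = 0.9937346934565295/0.9987613389444806 = 0.9949671204801906

sn(u+v)=-0.261286 cn(u+v)=0.965261 dn(u+v)=0.994967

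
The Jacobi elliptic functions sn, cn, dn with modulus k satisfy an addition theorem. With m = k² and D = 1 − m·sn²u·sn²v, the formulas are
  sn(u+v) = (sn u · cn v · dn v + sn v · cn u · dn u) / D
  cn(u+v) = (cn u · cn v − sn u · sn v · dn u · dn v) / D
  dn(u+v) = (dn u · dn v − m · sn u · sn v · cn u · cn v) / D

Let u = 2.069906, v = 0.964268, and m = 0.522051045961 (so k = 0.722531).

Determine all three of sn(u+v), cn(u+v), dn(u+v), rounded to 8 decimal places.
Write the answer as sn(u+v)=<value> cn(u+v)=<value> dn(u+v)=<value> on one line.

sn u = 0.9907075779863144, cn u = -0.1360091721925064, dn u = 0.6982879869086583
sn v = 0.7833631808652438, cn v = 0.6215642580334613, dn v = 0.8244023686692727
m = k² = 0.522051045961
D = 1 − m·sn²u·sn²v = 0.6855654568879814
sn(u+v) = (sn u·cn v·dn v + sn v·cn u·dn u)/D = 0.4332586338570892/0.6855654568879814 = 0.631972672345249
cn(u+v) = (cn u·cn v − sn u·sn v·dn u·dn v)/D = -0.5313068340105512/0.6855654568879814 = -0.7749906718205094
dn(u+v) = (dn u·dn v − m·sn u·sn v·cn u·cn v)/D = 0.6099214743027169/0.6855654568879814 = 0.8896619107260178

sn(u+v)=0.63197267 cn(u+v)=-0.77499067 dn(u+v)=0.88966191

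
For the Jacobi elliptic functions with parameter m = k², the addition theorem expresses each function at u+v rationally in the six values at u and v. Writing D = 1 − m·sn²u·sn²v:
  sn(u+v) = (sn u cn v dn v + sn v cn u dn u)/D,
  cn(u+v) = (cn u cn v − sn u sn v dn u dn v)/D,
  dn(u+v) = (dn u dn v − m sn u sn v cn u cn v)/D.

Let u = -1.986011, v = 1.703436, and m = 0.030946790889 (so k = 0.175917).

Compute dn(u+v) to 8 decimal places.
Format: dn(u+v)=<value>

sn u = -0.9222695487247286, cn u = -0.3865473832469772, dn u = 0.9867508520034848
sn v = 0.9929984465112485, cn v = -0.1181274109859656, dn v = 0.9846243158019936
m = k² = 0.030946790889
D = 1 − m·sn²u·sn²v = 0.9740445539111991
dn(u+v) = (dn u·dn v − m·sn u·sn v·cn u·cn v)/D = 0.9728730053011685/0.9740445539111991 = 0.9987972330369013

dn(u+v)=0.99879723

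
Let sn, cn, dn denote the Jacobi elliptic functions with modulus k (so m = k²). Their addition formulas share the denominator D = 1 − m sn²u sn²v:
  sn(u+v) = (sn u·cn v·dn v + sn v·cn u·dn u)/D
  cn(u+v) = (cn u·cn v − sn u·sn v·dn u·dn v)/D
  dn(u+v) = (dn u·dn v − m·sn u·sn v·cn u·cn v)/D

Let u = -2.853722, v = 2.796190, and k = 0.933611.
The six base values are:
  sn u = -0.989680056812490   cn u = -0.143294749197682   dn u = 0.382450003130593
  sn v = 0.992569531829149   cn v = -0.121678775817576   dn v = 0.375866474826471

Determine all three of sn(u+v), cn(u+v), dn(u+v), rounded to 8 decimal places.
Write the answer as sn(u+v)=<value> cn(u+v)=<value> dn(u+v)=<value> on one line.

m = k² = 0.871629499321
D = 1 − m·sn²u·sn²v = 0.1589081255976934
sn(u+v) = (sn u·cn v·dn v + sn v·cn u·dn u)/D = -0.009132874548278785/0.1589081255976934 = -0.05747267179653495
cn(u+v) = (cn u·cn v − sn u·sn v·dn u·dn v)/D = 0.1586454631669551/0.1589081255976934 = 0.9983470799258982
dn(u+v) = (dn u·dn v − m·sn u·sn v·cn u·cn v)/D = 0.1586792055991521/0.1589081255976934 = 0.9985594191758271

sn(u+v)=-0.05747267 cn(u+v)=0.99834708 dn(u+v)=0.99855942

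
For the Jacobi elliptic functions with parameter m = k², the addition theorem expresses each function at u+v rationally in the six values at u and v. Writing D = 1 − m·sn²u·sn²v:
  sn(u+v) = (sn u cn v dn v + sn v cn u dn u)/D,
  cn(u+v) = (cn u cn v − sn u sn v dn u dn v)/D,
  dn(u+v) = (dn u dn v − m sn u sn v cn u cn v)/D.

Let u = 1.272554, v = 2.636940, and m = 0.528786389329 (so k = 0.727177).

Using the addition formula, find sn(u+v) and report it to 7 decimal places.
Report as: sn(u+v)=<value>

sn(u+v)=-0.1500974

sn u = 0.9091183540793857, cn u = 0.4165378953660622, dn u = 0.7503066494920293
sn v = 0.8549571806525458, cn v = -0.5186985822716795, dn v = 0.7832513307259353
m = k² = 0.528786389329
D = 1 − m·sn²u·sn²v = 0.6805448836448113
sn(u+v) = (sn u·cn v·dn v + sn v·cn u·dn u)/D = -0.1021479922513602/0.6805448836448113 = -0.1500973627254144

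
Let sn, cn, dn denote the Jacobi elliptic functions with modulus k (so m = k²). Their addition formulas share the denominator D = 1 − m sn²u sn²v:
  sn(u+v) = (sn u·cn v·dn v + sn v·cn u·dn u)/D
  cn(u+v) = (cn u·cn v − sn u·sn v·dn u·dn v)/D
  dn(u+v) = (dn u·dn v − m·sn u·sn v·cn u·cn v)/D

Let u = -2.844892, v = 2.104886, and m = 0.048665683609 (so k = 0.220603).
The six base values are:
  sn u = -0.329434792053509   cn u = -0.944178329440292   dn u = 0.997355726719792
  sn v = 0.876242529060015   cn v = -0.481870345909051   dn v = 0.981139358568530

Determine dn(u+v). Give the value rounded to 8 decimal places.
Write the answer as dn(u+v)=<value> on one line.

dn(u+v)=0.98894679

m = k² = 0.048665683609
D = 1 − m·sn²u·sn²v = 0.9959448174259222
dn(u+v) = (dn u·dn v − m·sn u·sn v·cn u·cn v)/D = 0.9849364293702154/0.9959448174259222 = 0.9889467891562922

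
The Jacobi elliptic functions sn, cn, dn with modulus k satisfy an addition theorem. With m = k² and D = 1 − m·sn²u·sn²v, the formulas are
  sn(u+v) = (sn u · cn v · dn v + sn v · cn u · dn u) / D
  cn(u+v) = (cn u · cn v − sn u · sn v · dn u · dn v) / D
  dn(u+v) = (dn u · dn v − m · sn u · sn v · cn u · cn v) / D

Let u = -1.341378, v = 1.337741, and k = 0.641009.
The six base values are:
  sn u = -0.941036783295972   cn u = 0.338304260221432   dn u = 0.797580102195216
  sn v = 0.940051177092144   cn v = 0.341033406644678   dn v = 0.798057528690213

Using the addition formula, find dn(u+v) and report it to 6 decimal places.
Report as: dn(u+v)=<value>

m = k² = 0.410892538081
D = 1 − m·sn²u·sn²v = 0.6784530099912134
dn(u+v) = (dn u·dn v − m·sn u·sn v·cn u·cn v)/D = 0.6784511662391352/0.6784530099912134 = 0.9999972824174246

dn(u+v)=0.999997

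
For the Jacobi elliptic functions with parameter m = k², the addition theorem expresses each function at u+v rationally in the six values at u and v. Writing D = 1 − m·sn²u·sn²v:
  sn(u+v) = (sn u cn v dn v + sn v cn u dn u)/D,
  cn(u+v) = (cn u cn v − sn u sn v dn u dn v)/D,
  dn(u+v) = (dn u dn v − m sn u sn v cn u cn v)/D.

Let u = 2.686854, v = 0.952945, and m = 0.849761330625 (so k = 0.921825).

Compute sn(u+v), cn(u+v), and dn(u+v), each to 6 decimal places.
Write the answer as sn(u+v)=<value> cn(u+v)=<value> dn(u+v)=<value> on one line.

sn(u+v)=0.829149 cn(u+v)=-0.559028 dn(u+v)=0.644825

sn u = 0.9931409977955354, cn u = -0.1169228741422666, dn u = 0.4023129643187189
sn v = 0.7527382364717804, cn v = 0.6583199430013905, dn v = 0.7200781963530751
m = k² = 0.849761330625
D = 1 − m·sn²u·sn²v = 0.5250950030044906
sn(u+v) = (sn u·cn v·dn v + sn v·cn u·dn u)/D = 0.4353818865881133/0.5250950030044906 = 0.8291487904035338
cn(u+v) = (cn u·cn v − sn u·sn v·dn u·dn v)/D = -0.2935427992836159/0.5250950030044906 = -0.5590279808492208
dn(u+v) = (dn u·dn v − m·sn u·sn v·cn u·cn v)/D = 0.3385944840509621/0.5250950030044906 = 0.6448251880394802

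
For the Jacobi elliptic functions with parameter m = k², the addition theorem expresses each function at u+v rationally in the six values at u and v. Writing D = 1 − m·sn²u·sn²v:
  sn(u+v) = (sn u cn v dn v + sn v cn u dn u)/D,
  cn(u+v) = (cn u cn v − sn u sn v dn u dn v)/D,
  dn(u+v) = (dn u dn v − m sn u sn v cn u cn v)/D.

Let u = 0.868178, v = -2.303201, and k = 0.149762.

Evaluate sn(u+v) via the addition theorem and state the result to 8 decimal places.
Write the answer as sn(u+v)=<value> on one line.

sn(u+v)=-0.98978247

sn u = 0.7617927477984121, cn u = 0.6478208158138675, dn u = 0.9934706932125567
sn v = -0.754050970415596, cn v = -0.6568159057264813, dn v = 0.993603153094132
m = k² = 0.022428656644
D = 1 − m·sn²u·sn²v = 0.9925992056458073
sn(u+v) = (sn u·cn v·dn v + sn v·cn u·dn u)/D = -0.9824572969999354/0.9925992056458073 = -0.989782473542004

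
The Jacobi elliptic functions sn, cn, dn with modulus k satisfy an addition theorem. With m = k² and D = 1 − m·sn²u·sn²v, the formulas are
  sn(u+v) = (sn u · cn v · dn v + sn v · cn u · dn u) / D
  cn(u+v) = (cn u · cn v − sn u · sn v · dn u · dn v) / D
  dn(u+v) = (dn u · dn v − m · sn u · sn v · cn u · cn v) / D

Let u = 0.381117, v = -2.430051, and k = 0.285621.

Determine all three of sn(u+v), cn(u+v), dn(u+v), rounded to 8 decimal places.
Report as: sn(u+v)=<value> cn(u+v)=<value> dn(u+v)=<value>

sn u = 0.3712791634428957, cn u = 0.92852128828215, dn u = 0.9943613182661542
sn v = -0.6983242267801415, cn v = -0.7157815828113472, dn v = 0.9799067703321244
m = k² = 0.081579355641
D = 1 − m·sn²u·sn²v = 0.994516022771479
sn(u+v) = (sn u·cn v·dn v + sn v·cn u·dn u)/D = -0.9051676545057653/0.994516022771479 = -0.9101589454368758
cn(u+v) = (cn u·cn v − sn u·sn v·dn u·dn v)/D = -0.4119874230916916/0.994516022771479 = -0.4142592111724665
dn(u+v) = (dn u·dn v − m·sn u·sn v·cn u·cn v)/D = 0.9603238151097988/0.994516022771479 = 0.9656192490831926

sn(u+v)=-0.91015895 cn(u+v)=-0.41425921 dn(u+v)=0.96561925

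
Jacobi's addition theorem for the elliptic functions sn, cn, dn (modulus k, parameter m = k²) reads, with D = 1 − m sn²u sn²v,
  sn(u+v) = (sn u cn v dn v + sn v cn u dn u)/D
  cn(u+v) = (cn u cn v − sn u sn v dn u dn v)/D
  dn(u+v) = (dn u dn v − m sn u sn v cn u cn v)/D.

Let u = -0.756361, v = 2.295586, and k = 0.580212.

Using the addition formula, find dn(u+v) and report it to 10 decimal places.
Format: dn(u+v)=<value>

dn(u+v)=0.8197323306

sn u = -0.6704613062233483, cn u = 0.7419444971541211, dn u = 0.9212336603054472
sn v = 0.8944904635989615, cn v = -0.4470870279157235, dn v = 0.854777820995973
m = k² = 0.336645964944
D = 1 − m·sn²u·sn²v = 0.878920036706304
dn(u+v) = (dn u·dn v − m·sn u·sn v·cn u·cn v)/D = 0.7204791701092092/0.878920036706304 = 0.819732330610141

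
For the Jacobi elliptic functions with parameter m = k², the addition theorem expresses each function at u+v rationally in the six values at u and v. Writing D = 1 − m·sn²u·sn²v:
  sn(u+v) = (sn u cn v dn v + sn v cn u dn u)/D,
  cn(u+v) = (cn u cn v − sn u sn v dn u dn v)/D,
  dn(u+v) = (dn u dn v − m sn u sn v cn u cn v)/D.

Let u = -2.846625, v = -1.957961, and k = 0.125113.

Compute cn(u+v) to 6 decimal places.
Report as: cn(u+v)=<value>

cn(u+v)=0.072950

sn u = -0.3024831771207952, cn u = -0.9531547238297199, dn u = 0.9992836373801725
sn v = -0.9293645305555464, cn v = -0.3691633369462207, dn v = 0.9932169896082795
m = k² = 0.015653262769
D = 1 − m·sn²u·sn²v = 0.9987629720434996
cn(u+v) = (cn u·cn v − sn u·sn v·dn u·dn v)/D = 0.07285947885641453/0.9987629720434996 = 0.07294971969910118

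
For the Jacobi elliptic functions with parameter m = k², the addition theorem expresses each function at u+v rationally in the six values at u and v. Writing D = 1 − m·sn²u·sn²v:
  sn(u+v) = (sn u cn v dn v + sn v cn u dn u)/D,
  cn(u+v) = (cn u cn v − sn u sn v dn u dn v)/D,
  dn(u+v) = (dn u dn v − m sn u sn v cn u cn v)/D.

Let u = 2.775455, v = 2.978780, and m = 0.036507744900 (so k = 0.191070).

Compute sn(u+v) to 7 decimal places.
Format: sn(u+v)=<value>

sn u = 0.3848547533493898, cn u = -0.922977149676188, dn u = 0.9972926961355493
sn v = 0.1908687983897127, cn v = -0.9816155570289558, dn v = 0.9993347737680716
m = k² = 0.0365077449
D = 1 − m·sn²u·sn²v = 0.9998030079970999
sn(u+v) = (sn u·cn v·dn v + sn v·cn u·dn u)/D = -0.5532187047482138/0.9998030079970999 = -0.5533277058812555

sn(u+v)=-0.5533277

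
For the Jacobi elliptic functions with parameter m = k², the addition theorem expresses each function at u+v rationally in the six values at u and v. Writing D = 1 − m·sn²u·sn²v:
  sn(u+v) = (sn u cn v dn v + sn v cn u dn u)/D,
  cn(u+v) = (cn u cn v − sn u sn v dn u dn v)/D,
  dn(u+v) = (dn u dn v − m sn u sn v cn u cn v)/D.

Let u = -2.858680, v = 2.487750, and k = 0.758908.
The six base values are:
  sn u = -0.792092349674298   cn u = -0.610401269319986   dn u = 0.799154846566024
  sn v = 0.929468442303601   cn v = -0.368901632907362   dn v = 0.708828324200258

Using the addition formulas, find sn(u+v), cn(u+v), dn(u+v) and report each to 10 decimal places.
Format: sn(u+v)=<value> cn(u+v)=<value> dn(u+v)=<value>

m = k² = 0.575941352464
D = 1 − m·sn²u·sn²v = 0.6878242258440582
sn(u+v) = (sn u·cn v·dn v + sn v·cn u·dn u)/D = -0.2462768909499714/0.6878242258440582 = -0.3580520744929486
cn(u+v) = (cn u·cn v − sn u·sn v·dn u·dn v)/D = 0.642222592752695/0.6878242258440582 = 0.93370161826533
dn(u+v) = (dn u·dn v − m·sn u·sn v·cn u·cn v)/D = 0.6619441018130839/0.6878242258440582 = 0.9623739277295508

sn(u+v)=-0.3580520745 cn(u+v)=0.9337016183 dn(u+v)=0.9623739277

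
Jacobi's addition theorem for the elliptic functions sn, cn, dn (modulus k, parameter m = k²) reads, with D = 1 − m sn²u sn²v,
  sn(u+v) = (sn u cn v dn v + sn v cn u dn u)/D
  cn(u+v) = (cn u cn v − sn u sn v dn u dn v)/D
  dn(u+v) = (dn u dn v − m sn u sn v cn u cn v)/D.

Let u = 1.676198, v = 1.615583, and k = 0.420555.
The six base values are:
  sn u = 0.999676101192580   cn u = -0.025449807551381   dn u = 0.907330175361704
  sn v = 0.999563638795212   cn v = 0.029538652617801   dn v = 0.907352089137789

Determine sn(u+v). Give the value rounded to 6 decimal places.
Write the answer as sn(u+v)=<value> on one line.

m = k² = 0.176866508025
D = 1 − m·sn²u·sn²v = 0.82340226885658
sn(u+v) = (sn u·cn v·dn v + sn v·cn u·dn u)/D = 0.00371197487395221/0.82340226885658 = 0.004508094056027869

sn(u+v)=0.004508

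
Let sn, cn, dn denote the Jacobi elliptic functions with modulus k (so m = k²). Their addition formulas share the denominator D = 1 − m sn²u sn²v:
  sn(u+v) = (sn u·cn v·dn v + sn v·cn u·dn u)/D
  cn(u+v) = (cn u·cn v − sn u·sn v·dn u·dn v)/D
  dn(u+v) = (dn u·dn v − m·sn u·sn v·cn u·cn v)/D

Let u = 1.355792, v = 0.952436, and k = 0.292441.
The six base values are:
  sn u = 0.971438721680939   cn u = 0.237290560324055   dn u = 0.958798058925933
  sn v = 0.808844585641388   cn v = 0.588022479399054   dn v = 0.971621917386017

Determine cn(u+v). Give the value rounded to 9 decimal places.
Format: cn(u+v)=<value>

m = k² = 0.085521738481
D = 1 − m·sn²u·sn²v = 0.9471995642068077
cn(u+v) = (cn u·cn v − sn u·sn v·dn u·dn v)/D = -0.5924574694688661/0.9471995642068077 = -0.6254832580766594

cn(u+v)=-0.625483258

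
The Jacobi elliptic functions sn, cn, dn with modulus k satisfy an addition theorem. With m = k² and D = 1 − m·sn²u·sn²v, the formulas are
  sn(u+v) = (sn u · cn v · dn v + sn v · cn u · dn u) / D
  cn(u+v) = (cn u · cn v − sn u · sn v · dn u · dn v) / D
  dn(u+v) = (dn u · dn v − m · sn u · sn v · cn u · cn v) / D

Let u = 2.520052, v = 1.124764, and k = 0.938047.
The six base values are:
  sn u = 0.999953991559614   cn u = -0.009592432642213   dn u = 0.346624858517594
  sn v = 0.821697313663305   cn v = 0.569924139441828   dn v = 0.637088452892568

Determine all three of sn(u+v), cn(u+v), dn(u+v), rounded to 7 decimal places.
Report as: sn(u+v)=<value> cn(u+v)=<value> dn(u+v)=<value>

m = k² = 0.879932174209
D = 1 − m·sn²u·sn²v = 0.4059363644644996
sn(u+v) = (sn u·cn v·dn v + sn v·cn u·dn u)/D = 0.3603432594377905/0.4059363644644996 = 0.8876841076141226
cn(u+v) = (cn u·cn v − sn u·sn v·dn u·dn v)/D = -0.1869145991419724/0.4059363644644996 = -0.4604529564345514
dn(u+v) = (dn u·dn v − m·sn u·sn v·cn u·cn v)/D = 0.2247833315005953/0.4059363644644996 = 0.5537403178873208

sn(u+v)=0.8876841 cn(u+v)=-0.4604530 dn(u+v)=0.5537403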